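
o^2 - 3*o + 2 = (o - 2)*(o - 1)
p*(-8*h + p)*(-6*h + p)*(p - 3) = 48*h^2*p^2 - 144*h^2*p - 14*h*p^3 + 42*h*p^2 + p^4 - 3*p^3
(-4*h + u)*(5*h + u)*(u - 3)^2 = -20*h^2*u^2 + 120*h^2*u - 180*h^2 + h*u^3 - 6*h*u^2 + 9*h*u + u^4 - 6*u^3 + 9*u^2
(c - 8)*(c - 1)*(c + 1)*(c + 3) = c^4 - 5*c^3 - 25*c^2 + 5*c + 24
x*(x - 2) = x^2 - 2*x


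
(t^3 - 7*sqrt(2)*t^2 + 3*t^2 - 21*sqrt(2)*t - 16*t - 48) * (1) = t^3 - 7*sqrt(2)*t^2 + 3*t^2 - 21*sqrt(2)*t - 16*t - 48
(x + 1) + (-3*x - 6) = -2*x - 5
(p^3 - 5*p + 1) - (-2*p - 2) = p^3 - 3*p + 3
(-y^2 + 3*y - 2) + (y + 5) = -y^2 + 4*y + 3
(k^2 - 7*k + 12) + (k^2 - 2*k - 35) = 2*k^2 - 9*k - 23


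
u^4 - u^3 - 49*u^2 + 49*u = u*(u - 7)*(u - 1)*(u + 7)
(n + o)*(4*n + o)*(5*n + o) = 20*n^3 + 29*n^2*o + 10*n*o^2 + o^3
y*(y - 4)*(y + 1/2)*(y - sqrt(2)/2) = y^4 - 7*y^3/2 - sqrt(2)*y^3/2 - 2*y^2 + 7*sqrt(2)*y^2/4 + sqrt(2)*y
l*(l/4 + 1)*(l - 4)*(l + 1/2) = l^4/4 + l^3/8 - 4*l^2 - 2*l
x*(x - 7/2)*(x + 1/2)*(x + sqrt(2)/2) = x^4 - 3*x^3 + sqrt(2)*x^3/2 - 3*sqrt(2)*x^2/2 - 7*x^2/4 - 7*sqrt(2)*x/8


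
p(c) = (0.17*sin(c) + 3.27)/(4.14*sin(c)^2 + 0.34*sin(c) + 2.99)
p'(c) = (-8.28*sin(c)*cos(c) - 0.34*cos(c))*(0.17*sin(c) + 3.27)/(4.14*sin(c)^2 + 0.34*sin(c) + 2.99)^2 + 0.17*cos(c)/(4.14*sin(c)^2 + 0.34*sin(c) + 2.99)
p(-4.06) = 0.58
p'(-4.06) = 0.40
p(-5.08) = 0.50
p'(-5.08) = -0.20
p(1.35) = 0.47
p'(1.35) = -0.11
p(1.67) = 0.46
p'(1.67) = 0.05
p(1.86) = 0.48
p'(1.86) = 0.15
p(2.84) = 0.96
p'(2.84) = 0.70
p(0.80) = 0.63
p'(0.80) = -0.49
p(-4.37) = 0.49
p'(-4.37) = 0.18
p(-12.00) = 0.77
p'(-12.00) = -0.68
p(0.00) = 1.09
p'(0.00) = -0.07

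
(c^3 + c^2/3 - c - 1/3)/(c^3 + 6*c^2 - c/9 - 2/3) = 3*(c^2 - 1)/(3*c^2 + 17*c - 6)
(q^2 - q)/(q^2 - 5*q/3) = 3*(q - 1)/(3*q - 5)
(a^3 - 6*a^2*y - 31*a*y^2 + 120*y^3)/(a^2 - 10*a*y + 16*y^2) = (-a^2 - 2*a*y + 15*y^2)/(-a + 2*y)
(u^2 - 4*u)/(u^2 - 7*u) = (u - 4)/(u - 7)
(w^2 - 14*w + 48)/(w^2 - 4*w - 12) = (w - 8)/(w + 2)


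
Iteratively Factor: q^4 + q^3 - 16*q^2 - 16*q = (q)*(q^3 + q^2 - 16*q - 16) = q*(q - 4)*(q^2 + 5*q + 4) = q*(q - 4)*(q + 4)*(q + 1)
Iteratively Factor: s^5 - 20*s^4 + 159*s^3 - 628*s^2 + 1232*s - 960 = (s - 3)*(s^4 - 17*s^3 + 108*s^2 - 304*s + 320) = (s - 4)*(s - 3)*(s^3 - 13*s^2 + 56*s - 80) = (s - 5)*(s - 4)*(s - 3)*(s^2 - 8*s + 16) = (s - 5)*(s - 4)^2*(s - 3)*(s - 4)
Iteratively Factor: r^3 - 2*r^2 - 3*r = (r - 3)*(r^2 + r) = (r - 3)*(r + 1)*(r)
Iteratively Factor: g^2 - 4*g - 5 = (g + 1)*(g - 5)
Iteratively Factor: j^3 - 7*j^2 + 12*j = (j - 4)*(j^2 - 3*j) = (j - 4)*(j - 3)*(j)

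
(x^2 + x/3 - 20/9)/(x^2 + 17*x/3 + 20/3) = (x - 4/3)/(x + 4)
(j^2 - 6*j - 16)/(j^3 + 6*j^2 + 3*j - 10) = (j - 8)/(j^2 + 4*j - 5)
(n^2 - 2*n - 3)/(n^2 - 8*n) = (n^2 - 2*n - 3)/(n*(n - 8))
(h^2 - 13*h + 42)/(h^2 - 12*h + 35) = (h - 6)/(h - 5)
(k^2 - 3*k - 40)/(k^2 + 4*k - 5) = (k - 8)/(k - 1)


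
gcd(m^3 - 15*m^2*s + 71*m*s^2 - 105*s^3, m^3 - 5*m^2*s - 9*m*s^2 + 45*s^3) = m^2 - 8*m*s + 15*s^2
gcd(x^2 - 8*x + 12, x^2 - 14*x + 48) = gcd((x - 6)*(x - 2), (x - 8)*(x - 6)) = x - 6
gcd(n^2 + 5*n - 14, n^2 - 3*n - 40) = 1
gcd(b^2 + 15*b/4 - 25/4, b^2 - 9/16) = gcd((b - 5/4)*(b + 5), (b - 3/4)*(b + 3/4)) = 1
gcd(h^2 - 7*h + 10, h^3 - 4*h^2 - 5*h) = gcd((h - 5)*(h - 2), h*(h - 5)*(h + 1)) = h - 5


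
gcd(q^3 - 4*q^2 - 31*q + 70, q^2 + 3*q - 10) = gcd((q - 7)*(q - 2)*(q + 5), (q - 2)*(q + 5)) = q^2 + 3*q - 10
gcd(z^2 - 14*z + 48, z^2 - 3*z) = 1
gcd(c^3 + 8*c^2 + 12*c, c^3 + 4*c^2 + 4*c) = c^2 + 2*c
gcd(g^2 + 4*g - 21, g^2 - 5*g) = 1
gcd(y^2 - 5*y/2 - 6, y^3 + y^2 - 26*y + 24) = y - 4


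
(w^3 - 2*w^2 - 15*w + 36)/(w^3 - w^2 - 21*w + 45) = (w + 4)/(w + 5)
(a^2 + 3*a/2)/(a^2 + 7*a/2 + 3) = a/(a + 2)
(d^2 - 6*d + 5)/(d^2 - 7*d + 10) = (d - 1)/(d - 2)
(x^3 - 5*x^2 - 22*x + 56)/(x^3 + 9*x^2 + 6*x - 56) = (x - 7)/(x + 7)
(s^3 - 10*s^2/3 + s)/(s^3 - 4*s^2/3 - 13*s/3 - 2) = s*(3*s - 1)/(3*s^2 + 5*s + 2)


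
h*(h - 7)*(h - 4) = h^3 - 11*h^2 + 28*h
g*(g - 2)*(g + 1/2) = g^3 - 3*g^2/2 - g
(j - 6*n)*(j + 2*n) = j^2 - 4*j*n - 12*n^2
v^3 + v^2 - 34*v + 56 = (v - 4)*(v - 2)*(v + 7)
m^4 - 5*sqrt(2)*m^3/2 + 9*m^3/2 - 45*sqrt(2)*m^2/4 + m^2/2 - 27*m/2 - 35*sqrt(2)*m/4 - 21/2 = (m + 1)*(m + 7/2)*(m - 3*sqrt(2))*(m + sqrt(2)/2)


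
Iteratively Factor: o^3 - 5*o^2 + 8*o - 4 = (o - 2)*(o^2 - 3*o + 2) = (o - 2)^2*(o - 1)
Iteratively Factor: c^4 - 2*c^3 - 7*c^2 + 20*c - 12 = (c - 2)*(c^3 - 7*c + 6) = (c - 2)*(c + 3)*(c^2 - 3*c + 2) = (c - 2)*(c - 1)*(c + 3)*(c - 2)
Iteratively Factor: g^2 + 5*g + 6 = (g + 3)*(g + 2)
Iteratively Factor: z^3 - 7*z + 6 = (z + 3)*(z^2 - 3*z + 2) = (z - 1)*(z + 3)*(z - 2)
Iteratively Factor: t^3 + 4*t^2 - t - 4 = (t + 4)*(t^2 - 1) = (t - 1)*(t + 4)*(t + 1)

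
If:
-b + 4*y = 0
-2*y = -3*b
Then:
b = 0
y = 0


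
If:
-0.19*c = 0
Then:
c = 0.00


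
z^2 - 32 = (z - 4*sqrt(2))*(z + 4*sqrt(2))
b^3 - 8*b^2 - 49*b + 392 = (b - 8)*(b - 7)*(b + 7)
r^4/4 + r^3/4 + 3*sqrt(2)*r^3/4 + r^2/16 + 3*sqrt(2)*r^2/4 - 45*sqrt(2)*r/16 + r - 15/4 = (r/2 + sqrt(2)/2)*(r/2 + sqrt(2))*(r - 3/2)*(r + 5/2)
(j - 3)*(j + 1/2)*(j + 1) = j^3 - 3*j^2/2 - 4*j - 3/2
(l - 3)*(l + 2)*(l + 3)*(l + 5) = l^4 + 7*l^3 + l^2 - 63*l - 90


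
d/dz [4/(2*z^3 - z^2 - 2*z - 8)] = 8*(-3*z^2 + z + 1)/(-2*z^3 + z^2 + 2*z + 8)^2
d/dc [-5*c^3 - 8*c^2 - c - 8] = -15*c^2 - 16*c - 1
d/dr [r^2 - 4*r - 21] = 2*r - 4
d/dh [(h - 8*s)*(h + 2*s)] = 2*h - 6*s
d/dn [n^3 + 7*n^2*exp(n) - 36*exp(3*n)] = 7*n^2*exp(n) + 3*n^2 + 14*n*exp(n) - 108*exp(3*n)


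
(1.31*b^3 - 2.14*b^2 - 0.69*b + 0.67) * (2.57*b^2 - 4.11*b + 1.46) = 3.3667*b^5 - 10.8839*b^4 + 8.9347*b^3 + 1.4334*b^2 - 3.7611*b + 0.9782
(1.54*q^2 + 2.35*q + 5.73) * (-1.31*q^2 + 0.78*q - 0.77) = -2.0174*q^4 - 1.8773*q^3 - 6.8591*q^2 + 2.6599*q - 4.4121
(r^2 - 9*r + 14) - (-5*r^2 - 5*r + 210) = 6*r^2 - 4*r - 196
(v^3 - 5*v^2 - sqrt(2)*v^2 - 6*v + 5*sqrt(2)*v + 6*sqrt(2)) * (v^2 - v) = v^5 - 6*v^4 - sqrt(2)*v^4 - v^3 + 6*sqrt(2)*v^3 + sqrt(2)*v^2 + 6*v^2 - 6*sqrt(2)*v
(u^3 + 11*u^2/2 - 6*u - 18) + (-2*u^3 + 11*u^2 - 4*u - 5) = -u^3 + 33*u^2/2 - 10*u - 23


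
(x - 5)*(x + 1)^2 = x^3 - 3*x^2 - 9*x - 5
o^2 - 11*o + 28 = (o - 7)*(o - 4)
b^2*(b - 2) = b^3 - 2*b^2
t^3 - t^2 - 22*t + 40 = (t - 4)*(t - 2)*(t + 5)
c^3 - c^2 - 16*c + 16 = (c - 4)*(c - 1)*(c + 4)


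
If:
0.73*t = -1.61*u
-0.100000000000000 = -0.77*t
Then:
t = 0.13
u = -0.06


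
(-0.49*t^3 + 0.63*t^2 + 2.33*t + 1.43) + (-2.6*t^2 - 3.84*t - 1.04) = -0.49*t^3 - 1.97*t^2 - 1.51*t + 0.39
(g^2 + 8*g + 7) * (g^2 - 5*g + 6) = g^4 + 3*g^3 - 27*g^2 + 13*g + 42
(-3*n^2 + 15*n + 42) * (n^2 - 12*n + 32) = -3*n^4 + 51*n^3 - 234*n^2 - 24*n + 1344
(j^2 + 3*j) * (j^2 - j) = j^4 + 2*j^3 - 3*j^2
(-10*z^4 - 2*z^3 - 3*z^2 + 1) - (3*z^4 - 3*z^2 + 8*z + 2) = -13*z^4 - 2*z^3 - 8*z - 1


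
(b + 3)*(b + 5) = b^2 + 8*b + 15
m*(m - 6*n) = m^2 - 6*m*n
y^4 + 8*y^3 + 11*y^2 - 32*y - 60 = (y - 2)*(y + 2)*(y + 3)*(y + 5)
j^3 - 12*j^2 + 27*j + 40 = (j - 8)*(j - 5)*(j + 1)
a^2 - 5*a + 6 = (a - 3)*(a - 2)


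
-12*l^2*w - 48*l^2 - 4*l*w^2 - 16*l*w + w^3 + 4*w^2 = (-6*l + w)*(2*l + w)*(w + 4)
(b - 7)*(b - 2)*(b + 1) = b^3 - 8*b^2 + 5*b + 14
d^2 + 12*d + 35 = (d + 5)*(d + 7)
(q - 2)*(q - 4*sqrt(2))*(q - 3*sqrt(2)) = q^3 - 7*sqrt(2)*q^2 - 2*q^2 + 14*sqrt(2)*q + 24*q - 48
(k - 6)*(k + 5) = k^2 - k - 30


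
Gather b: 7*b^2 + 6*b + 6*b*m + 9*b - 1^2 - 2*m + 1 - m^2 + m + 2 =7*b^2 + b*(6*m + 15) - m^2 - m + 2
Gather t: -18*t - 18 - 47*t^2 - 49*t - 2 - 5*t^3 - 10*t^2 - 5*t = -5*t^3 - 57*t^2 - 72*t - 20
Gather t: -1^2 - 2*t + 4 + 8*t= 6*t + 3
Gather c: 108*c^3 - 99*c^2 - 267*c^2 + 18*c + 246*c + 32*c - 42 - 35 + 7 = 108*c^3 - 366*c^2 + 296*c - 70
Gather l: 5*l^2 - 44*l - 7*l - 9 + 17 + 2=5*l^2 - 51*l + 10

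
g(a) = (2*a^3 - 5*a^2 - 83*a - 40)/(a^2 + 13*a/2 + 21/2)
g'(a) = (-2*a - 13/2)*(2*a^3 - 5*a^2 - 83*a - 40)/(a^2 + 13*a/2 + 21/2)^2 + (6*a^2 - 10*a - 83)/(a^2 + 13*a/2 + 21/2) = 2*(4*a^4 + 52*a^3 + 227*a^2 - 50*a - 1223)/(4*a^4 + 52*a^3 + 253*a^2 + 546*a + 441)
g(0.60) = -6.18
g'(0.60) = -2.66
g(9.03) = 1.83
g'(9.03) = 1.80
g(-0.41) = -0.87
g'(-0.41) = -9.12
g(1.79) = -7.62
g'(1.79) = -0.19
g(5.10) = -4.71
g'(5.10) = 1.45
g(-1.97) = 56.36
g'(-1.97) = -116.94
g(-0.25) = -2.19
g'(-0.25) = -7.49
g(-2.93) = 2755.84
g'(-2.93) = -44258.84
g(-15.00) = -48.33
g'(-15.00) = 2.04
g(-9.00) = -35.03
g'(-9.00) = 2.73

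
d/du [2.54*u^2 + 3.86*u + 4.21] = 5.08*u + 3.86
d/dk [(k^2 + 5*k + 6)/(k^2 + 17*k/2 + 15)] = 2*(7*k^2 + 36*k + 48)/(4*k^4 + 68*k^3 + 409*k^2 + 1020*k + 900)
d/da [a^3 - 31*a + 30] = 3*a^2 - 31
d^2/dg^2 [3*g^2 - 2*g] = 6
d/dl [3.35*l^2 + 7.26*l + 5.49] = 6.7*l + 7.26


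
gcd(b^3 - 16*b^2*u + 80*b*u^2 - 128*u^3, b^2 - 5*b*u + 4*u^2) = -b + 4*u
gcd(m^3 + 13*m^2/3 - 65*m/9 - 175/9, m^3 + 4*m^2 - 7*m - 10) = m + 5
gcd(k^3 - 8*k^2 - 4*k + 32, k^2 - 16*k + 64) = k - 8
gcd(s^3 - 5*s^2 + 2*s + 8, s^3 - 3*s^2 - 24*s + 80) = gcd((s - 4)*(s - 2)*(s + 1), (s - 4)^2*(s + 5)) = s - 4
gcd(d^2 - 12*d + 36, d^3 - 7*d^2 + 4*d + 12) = d - 6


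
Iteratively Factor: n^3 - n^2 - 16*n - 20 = (n + 2)*(n^2 - 3*n - 10) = (n + 2)^2*(n - 5)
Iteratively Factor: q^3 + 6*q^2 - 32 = (q + 4)*(q^2 + 2*q - 8) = (q + 4)^2*(q - 2)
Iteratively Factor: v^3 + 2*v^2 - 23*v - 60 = (v - 5)*(v^2 + 7*v + 12) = (v - 5)*(v + 3)*(v + 4)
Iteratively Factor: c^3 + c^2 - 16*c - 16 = (c - 4)*(c^2 + 5*c + 4) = (c - 4)*(c + 4)*(c + 1)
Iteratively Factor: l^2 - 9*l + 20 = (l - 4)*(l - 5)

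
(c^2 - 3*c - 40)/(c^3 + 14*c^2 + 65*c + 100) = (c - 8)/(c^2 + 9*c + 20)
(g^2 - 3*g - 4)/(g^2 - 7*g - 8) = (g - 4)/(g - 8)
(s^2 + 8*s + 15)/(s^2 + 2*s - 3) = (s + 5)/(s - 1)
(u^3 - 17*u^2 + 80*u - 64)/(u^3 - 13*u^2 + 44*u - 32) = (u - 8)/(u - 4)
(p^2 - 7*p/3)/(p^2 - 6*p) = (p - 7/3)/(p - 6)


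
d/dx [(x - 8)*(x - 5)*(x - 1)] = 3*x^2 - 28*x + 53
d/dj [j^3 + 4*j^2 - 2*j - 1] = 3*j^2 + 8*j - 2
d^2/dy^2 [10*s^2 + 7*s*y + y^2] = 2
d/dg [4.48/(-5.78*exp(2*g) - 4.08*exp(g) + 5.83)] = (51.7888*exp(g) + 18.2784)*exp(g)/(5.78*exp(2*g) + 4.08*exp(g) - 5.83)^2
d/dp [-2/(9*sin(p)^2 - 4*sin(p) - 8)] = 4*(9*sin(p) - 2)*cos(p)/(-9*sin(p)^2 + 4*sin(p) + 8)^2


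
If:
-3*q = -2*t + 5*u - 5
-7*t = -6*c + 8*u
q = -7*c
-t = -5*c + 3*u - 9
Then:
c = 197/42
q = -197/6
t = -283/21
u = 643/42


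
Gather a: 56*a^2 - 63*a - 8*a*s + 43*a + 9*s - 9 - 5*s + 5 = 56*a^2 + a*(-8*s - 20) + 4*s - 4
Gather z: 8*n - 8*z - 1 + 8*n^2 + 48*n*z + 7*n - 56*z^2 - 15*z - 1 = 8*n^2 + 15*n - 56*z^2 + z*(48*n - 23) - 2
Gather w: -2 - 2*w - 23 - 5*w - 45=-7*w - 70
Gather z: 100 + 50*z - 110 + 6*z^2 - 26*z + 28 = 6*z^2 + 24*z + 18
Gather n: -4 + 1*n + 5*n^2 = 5*n^2 + n - 4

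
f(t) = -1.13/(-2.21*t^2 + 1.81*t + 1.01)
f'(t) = -1.13*(4.42*t - 1.81)/(-2.21*t^2 + 1.81*t + 1.01)^2 = (2.0453 - 4.9946*t)/(-2.21*t^2 + 1.81*t + 1.01)^2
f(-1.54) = 0.16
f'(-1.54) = 0.20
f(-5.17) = 0.02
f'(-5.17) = 0.01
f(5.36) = 0.02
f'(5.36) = -0.01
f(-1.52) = 0.17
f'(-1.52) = 0.21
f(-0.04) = -1.21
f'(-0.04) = 2.57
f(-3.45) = 0.04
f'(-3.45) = 0.02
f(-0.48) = 3.07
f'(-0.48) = 32.81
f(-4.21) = 0.02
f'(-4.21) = 0.01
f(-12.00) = 0.00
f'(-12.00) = 0.00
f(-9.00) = 0.01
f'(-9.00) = 0.00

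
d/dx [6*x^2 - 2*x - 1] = 12*x - 2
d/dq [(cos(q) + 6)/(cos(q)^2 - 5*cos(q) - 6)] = (cos(q)^2 + 12*cos(q) - 24)*sin(q)/(sin(q)^2 + 5*cos(q) + 5)^2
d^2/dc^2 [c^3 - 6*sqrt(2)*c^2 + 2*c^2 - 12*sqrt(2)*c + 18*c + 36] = 6*c - 12*sqrt(2) + 4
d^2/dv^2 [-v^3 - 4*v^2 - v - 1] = -6*v - 8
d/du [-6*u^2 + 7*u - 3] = 7 - 12*u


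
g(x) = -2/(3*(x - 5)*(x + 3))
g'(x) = 2/(3*(x - 5)*(x + 3)^2) + 2/(3*(x - 5)^2*(x + 3)) = 4*(x - 1)/(3*(x - 5)^2*(x + 3)^2)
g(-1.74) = 0.08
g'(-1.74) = -0.05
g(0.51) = 0.04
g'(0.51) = -0.00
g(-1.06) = 0.06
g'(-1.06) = -0.02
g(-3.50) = -0.16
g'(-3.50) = -0.33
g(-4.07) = -0.07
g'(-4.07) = -0.07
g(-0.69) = 0.05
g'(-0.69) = -0.01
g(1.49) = 0.04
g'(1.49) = 0.00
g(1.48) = 0.04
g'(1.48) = 0.00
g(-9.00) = -0.00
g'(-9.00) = 0.00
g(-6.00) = -0.02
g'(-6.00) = -0.00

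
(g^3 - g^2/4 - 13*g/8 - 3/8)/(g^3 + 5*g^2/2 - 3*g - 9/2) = (g + 1/4)/(g + 3)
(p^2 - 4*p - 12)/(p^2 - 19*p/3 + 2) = 3*(p + 2)/(3*p - 1)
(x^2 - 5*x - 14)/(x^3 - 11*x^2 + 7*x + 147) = (x + 2)/(x^2 - 4*x - 21)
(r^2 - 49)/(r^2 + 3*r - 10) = (r^2 - 49)/(r^2 + 3*r - 10)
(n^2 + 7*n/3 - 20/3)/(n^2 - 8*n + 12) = (3*n^2 + 7*n - 20)/(3*(n^2 - 8*n + 12))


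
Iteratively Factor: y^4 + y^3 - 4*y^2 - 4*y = (y)*(y^3 + y^2 - 4*y - 4) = y*(y + 2)*(y^2 - y - 2) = y*(y + 1)*(y + 2)*(y - 2)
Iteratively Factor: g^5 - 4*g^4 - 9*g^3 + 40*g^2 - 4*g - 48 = (g - 2)*(g^4 - 2*g^3 - 13*g^2 + 14*g + 24) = (g - 4)*(g - 2)*(g^3 + 2*g^2 - 5*g - 6) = (g - 4)*(g - 2)*(g + 1)*(g^2 + g - 6) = (g - 4)*(g - 2)^2*(g + 1)*(g + 3)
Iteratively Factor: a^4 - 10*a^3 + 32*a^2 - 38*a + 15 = (a - 1)*(a^3 - 9*a^2 + 23*a - 15) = (a - 1)^2*(a^2 - 8*a + 15) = (a - 5)*(a - 1)^2*(a - 3)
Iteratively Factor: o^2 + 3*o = (o + 3)*(o)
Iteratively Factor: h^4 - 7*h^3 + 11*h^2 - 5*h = (h)*(h^3 - 7*h^2 + 11*h - 5) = h*(h - 1)*(h^2 - 6*h + 5) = h*(h - 1)^2*(h - 5)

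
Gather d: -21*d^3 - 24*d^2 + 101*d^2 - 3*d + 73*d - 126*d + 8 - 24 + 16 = -21*d^3 + 77*d^2 - 56*d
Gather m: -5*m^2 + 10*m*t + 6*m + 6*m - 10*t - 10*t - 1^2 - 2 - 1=-5*m^2 + m*(10*t + 12) - 20*t - 4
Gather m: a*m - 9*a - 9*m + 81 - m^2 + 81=-9*a - m^2 + m*(a - 9) + 162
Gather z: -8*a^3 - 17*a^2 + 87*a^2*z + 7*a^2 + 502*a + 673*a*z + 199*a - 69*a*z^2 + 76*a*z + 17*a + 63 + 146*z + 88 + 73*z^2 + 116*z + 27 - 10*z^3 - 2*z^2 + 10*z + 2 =-8*a^3 - 10*a^2 + 718*a - 10*z^3 + z^2*(71 - 69*a) + z*(87*a^2 + 749*a + 272) + 180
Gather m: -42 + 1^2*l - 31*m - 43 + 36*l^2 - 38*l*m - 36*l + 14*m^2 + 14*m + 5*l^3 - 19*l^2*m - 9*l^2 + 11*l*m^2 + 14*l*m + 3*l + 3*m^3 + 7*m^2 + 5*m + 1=5*l^3 + 27*l^2 - 32*l + 3*m^3 + m^2*(11*l + 21) + m*(-19*l^2 - 24*l - 12) - 84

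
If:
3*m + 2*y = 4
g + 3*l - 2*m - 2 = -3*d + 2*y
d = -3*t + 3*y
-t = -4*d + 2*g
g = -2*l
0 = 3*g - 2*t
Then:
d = 294/67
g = 336/67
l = -168/67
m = -312/67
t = 504/67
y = 602/67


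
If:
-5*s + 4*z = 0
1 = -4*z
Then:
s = -1/5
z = -1/4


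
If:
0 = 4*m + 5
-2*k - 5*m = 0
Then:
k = 25/8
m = -5/4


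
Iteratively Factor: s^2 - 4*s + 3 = (s - 3)*(s - 1)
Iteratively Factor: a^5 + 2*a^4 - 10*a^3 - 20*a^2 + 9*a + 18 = (a + 2)*(a^4 - 10*a^2 + 9) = (a + 1)*(a + 2)*(a^3 - a^2 - 9*a + 9) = (a + 1)*(a + 2)*(a + 3)*(a^2 - 4*a + 3) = (a - 3)*(a + 1)*(a + 2)*(a + 3)*(a - 1)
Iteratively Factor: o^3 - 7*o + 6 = (o - 1)*(o^2 + o - 6) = (o - 1)*(o + 3)*(o - 2)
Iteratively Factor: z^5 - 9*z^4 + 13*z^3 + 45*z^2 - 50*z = (z + 2)*(z^4 - 11*z^3 + 35*z^2 - 25*z) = (z - 5)*(z + 2)*(z^3 - 6*z^2 + 5*z) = z*(z - 5)*(z + 2)*(z^2 - 6*z + 5) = z*(z - 5)*(z - 1)*(z + 2)*(z - 5)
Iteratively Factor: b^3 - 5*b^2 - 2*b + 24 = (b - 4)*(b^2 - b - 6) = (b - 4)*(b - 3)*(b + 2)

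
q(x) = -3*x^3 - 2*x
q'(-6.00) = -326.00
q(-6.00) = 660.00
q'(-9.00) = -731.00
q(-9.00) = 2205.00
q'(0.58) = -5.03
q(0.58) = -1.75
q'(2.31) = -50.02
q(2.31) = -41.60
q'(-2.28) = -48.79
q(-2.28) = 40.12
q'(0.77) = -7.34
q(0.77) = -2.91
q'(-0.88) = -8.97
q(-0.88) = 3.80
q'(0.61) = -5.35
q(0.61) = -1.90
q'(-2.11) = -42.07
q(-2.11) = 32.40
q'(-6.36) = -366.05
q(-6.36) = 784.50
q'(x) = -9*x^2 - 2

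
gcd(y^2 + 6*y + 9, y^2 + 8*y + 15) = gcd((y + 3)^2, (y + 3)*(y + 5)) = y + 3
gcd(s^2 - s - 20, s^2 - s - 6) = 1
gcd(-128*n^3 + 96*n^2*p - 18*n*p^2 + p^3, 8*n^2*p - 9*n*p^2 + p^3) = -8*n + p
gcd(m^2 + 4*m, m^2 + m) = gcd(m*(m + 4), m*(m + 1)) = m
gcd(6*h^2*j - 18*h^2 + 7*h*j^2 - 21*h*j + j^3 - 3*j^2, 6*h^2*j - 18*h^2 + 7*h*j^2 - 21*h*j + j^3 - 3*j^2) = 6*h^2*j - 18*h^2 + 7*h*j^2 - 21*h*j + j^3 - 3*j^2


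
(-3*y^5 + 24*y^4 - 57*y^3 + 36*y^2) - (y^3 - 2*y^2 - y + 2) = -3*y^5 + 24*y^4 - 58*y^3 + 38*y^2 + y - 2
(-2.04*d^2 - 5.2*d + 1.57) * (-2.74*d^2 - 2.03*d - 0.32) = 5.5896*d^4 + 18.3892*d^3 + 6.907*d^2 - 1.5231*d - 0.5024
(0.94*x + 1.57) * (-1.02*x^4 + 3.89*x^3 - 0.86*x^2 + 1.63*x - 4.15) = -0.9588*x^5 + 2.0552*x^4 + 5.2989*x^3 + 0.182*x^2 - 1.3419*x - 6.5155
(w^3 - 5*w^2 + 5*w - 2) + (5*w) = w^3 - 5*w^2 + 10*w - 2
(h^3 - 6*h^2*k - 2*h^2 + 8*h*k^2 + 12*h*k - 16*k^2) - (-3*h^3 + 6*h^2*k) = 4*h^3 - 12*h^2*k - 2*h^2 + 8*h*k^2 + 12*h*k - 16*k^2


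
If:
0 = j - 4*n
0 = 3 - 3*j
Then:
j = 1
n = 1/4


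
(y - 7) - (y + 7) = -14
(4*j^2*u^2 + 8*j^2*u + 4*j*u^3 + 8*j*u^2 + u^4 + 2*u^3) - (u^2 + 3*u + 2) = 4*j^2*u^2 + 8*j^2*u + 4*j*u^3 + 8*j*u^2 + u^4 + 2*u^3 - u^2 - 3*u - 2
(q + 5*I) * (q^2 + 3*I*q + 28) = q^3 + 8*I*q^2 + 13*q + 140*I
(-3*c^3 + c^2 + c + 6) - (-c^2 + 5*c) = -3*c^3 + 2*c^2 - 4*c + 6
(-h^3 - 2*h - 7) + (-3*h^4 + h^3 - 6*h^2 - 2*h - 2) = -3*h^4 - 6*h^2 - 4*h - 9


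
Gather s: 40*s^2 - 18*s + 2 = 40*s^2 - 18*s + 2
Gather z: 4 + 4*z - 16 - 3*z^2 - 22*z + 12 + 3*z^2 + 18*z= 0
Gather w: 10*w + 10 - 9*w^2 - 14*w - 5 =-9*w^2 - 4*w + 5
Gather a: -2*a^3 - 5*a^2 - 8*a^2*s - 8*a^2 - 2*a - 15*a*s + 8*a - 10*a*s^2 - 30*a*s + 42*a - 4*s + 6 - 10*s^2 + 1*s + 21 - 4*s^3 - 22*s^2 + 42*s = -2*a^3 + a^2*(-8*s - 13) + a*(-10*s^2 - 45*s + 48) - 4*s^3 - 32*s^2 + 39*s + 27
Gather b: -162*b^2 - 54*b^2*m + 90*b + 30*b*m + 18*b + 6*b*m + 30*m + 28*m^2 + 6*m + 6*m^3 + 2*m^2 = b^2*(-54*m - 162) + b*(36*m + 108) + 6*m^3 + 30*m^2 + 36*m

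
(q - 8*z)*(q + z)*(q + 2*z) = q^3 - 5*q^2*z - 22*q*z^2 - 16*z^3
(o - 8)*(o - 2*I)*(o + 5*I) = o^3 - 8*o^2 + 3*I*o^2 + 10*o - 24*I*o - 80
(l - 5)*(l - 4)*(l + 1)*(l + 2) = l^4 - 6*l^3 - 5*l^2 + 42*l + 40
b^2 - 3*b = b*(b - 3)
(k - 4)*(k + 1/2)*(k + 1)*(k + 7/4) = k^4 - 3*k^3/4 - 79*k^2/8 - 93*k/8 - 7/2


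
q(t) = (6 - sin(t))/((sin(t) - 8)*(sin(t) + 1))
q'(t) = -(6 - sin(t))*cos(t)/((sin(t) - 8)*(sin(t) + 1)^2) - (6 - sin(t))*cos(t)/((sin(t) - 8)^2*(sin(t) + 1)) - cos(t)/((sin(t) - 8)*(sin(t) + 1))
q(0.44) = -0.52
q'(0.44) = 0.35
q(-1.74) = -54.44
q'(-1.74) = -642.22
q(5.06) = -12.98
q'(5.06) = 74.07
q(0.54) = -0.48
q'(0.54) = 0.29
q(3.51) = -1.19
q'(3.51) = -1.78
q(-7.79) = -380.10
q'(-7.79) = 11878.17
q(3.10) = -0.72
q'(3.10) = -0.72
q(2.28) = -0.41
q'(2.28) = -0.17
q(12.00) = -1.65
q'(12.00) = 3.06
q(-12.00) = -0.48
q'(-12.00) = 0.28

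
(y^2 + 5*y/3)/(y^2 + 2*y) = (y + 5/3)/(y + 2)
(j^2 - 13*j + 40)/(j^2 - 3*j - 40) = (j - 5)/(j + 5)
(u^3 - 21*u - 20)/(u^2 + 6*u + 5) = (u^2 - u - 20)/(u + 5)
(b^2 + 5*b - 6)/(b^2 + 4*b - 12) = (b - 1)/(b - 2)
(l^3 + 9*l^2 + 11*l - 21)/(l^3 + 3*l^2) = 1 + 6/l - 7/l^2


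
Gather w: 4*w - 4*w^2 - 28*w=-4*w^2 - 24*w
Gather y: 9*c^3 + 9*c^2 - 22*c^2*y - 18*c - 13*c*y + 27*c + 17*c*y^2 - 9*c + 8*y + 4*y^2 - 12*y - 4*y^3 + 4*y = 9*c^3 + 9*c^2 - 4*y^3 + y^2*(17*c + 4) + y*(-22*c^2 - 13*c)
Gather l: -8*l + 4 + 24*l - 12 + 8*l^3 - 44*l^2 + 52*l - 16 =8*l^3 - 44*l^2 + 68*l - 24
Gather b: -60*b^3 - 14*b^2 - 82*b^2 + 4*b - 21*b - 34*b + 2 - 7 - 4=-60*b^3 - 96*b^2 - 51*b - 9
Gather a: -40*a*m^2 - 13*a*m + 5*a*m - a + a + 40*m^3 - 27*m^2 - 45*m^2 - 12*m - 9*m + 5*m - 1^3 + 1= a*(-40*m^2 - 8*m) + 40*m^3 - 72*m^2 - 16*m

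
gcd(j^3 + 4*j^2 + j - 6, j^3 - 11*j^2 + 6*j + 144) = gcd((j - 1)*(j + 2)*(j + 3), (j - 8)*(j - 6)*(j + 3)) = j + 3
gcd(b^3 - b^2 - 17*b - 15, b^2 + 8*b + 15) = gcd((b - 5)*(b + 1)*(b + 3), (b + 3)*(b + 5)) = b + 3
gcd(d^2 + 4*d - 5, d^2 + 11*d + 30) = d + 5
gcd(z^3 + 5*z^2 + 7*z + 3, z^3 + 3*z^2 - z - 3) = z^2 + 4*z + 3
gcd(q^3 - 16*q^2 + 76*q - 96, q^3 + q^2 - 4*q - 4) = q - 2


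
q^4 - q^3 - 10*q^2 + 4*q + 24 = (q - 3)*(q - 2)*(q + 2)^2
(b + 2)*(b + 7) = b^2 + 9*b + 14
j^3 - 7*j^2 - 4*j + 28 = (j - 7)*(j - 2)*(j + 2)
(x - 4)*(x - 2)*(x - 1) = x^3 - 7*x^2 + 14*x - 8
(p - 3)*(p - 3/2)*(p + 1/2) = p^3 - 4*p^2 + 9*p/4 + 9/4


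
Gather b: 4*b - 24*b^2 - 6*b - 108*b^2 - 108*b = -132*b^2 - 110*b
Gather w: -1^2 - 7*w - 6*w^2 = -6*w^2 - 7*w - 1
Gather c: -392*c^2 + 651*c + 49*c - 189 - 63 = -392*c^2 + 700*c - 252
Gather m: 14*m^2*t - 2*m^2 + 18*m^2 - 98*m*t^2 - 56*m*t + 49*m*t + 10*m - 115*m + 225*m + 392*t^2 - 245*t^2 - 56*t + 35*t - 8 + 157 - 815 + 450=m^2*(14*t + 16) + m*(-98*t^2 - 7*t + 120) + 147*t^2 - 21*t - 216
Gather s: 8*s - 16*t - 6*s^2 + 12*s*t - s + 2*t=-6*s^2 + s*(12*t + 7) - 14*t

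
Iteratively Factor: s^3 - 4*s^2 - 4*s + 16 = (s - 2)*(s^2 - 2*s - 8) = (s - 2)*(s + 2)*(s - 4)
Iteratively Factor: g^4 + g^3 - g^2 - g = (g + 1)*(g^3 - g) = (g - 1)*(g + 1)*(g^2 + g) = (g - 1)*(g + 1)^2*(g)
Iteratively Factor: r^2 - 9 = (r + 3)*(r - 3)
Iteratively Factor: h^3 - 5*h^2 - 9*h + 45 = (h + 3)*(h^2 - 8*h + 15) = (h - 3)*(h + 3)*(h - 5)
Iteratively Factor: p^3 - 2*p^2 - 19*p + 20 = (p - 5)*(p^2 + 3*p - 4) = (p - 5)*(p + 4)*(p - 1)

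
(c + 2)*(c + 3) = c^2 + 5*c + 6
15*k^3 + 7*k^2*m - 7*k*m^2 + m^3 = (-5*k + m)*(-3*k + m)*(k + m)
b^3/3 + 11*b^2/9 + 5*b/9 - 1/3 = (b/3 + 1)*(b - 1/3)*(b + 1)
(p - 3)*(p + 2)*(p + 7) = p^3 + 6*p^2 - 13*p - 42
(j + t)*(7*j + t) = 7*j^2 + 8*j*t + t^2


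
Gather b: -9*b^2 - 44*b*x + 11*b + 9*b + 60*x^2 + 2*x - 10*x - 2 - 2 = -9*b^2 + b*(20 - 44*x) + 60*x^2 - 8*x - 4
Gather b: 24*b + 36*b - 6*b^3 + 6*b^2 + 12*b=-6*b^3 + 6*b^2 + 72*b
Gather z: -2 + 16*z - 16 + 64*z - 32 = 80*z - 50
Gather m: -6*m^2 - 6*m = -6*m^2 - 6*m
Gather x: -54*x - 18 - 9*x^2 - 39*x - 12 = -9*x^2 - 93*x - 30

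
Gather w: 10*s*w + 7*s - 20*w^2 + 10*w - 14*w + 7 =7*s - 20*w^2 + w*(10*s - 4) + 7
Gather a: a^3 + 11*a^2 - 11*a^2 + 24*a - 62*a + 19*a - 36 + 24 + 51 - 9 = a^3 - 19*a + 30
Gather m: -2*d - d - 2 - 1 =-3*d - 3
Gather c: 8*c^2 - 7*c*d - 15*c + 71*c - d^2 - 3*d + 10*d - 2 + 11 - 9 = 8*c^2 + c*(56 - 7*d) - d^2 + 7*d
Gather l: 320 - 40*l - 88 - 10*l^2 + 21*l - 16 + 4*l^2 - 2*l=-6*l^2 - 21*l + 216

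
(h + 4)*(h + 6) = h^2 + 10*h + 24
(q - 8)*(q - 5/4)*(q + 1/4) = q^3 - 9*q^2 + 123*q/16 + 5/2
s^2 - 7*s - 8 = (s - 8)*(s + 1)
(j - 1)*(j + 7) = j^2 + 6*j - 7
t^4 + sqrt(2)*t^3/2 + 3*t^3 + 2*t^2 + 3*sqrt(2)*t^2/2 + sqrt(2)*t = t*(t + 1)*(t + 2)*(t + sqrt(2)/2)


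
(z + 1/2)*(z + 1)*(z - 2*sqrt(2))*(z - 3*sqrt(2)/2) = z^4 - 7*sqrt(2)*z^3/2 + 3*z^3/2 - 21*sqrt(2)*z^2/4 + 13*z^2/2 - 7*sqrt(2)*z/4 + 9*z + 3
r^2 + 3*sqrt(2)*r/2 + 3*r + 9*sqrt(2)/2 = (r + 3)*(r + 3*sqrt(2)/2)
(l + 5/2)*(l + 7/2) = l^2 + 6*l + 35/4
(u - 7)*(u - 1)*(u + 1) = u^3 - 7*u^2 - u + 7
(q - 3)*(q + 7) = q^2 + 4*q - 21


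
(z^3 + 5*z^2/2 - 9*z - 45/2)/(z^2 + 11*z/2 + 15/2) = z - 3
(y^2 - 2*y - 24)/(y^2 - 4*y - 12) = (y + 4)/(y + 2)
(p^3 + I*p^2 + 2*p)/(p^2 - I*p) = p + 2*I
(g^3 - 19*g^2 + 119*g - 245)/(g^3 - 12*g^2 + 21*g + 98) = (g - 5)/(g + 2)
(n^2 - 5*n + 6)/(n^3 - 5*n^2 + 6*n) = 1/n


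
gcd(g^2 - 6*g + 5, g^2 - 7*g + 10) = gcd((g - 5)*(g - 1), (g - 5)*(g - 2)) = g - 5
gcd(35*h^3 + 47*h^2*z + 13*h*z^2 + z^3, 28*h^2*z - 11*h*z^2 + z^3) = 1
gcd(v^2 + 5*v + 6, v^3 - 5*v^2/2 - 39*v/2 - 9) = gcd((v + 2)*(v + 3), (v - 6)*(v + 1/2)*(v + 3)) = v + 3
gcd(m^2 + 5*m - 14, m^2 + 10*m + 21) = m + 7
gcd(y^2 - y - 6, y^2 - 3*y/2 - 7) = y + 2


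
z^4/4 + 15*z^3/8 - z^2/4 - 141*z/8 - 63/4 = (z/4 + 1/4)*(z - 3)*(z + 7/2)*(z + 6)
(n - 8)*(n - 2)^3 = n^4 - 14*n^3 + 60*n^2 - 104*n + 64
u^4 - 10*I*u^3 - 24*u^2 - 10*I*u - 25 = (u - 5*I)^2*(u - I)*(u + I)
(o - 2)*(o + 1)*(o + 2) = o^3 + o^2 - 4*o - 4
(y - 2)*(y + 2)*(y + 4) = y^3 + 4*y^2 - 4*y - 16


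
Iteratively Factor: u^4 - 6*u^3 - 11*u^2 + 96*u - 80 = (u - 4)*(u^3 - 2*u^2 - 19*u + 20) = (u - 5)*(u - 4)*(u^2 + 3*u - 4) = (u - 5)*(u - 4)*(u - 1)*(u + 4)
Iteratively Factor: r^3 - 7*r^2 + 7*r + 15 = (r - 5)*(r^2 - 2*r - 3) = (r - 5)*(r + 1)*(r - 3)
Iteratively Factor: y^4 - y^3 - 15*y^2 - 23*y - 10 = (y + 1)*(y^3 - 2*y^2 - 13*y - 10) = (y + 1)*(y + 2)*(y^2 - 4*y - 5) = (y - 5)*(y + 1)*(y + 2)*(y + 1)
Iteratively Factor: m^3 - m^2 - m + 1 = (m - 1)*(m^2 - 1) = (m - 1)^2*(m + 1)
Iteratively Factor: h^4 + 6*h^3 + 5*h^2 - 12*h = (h + 4)*(h^3 + 2*h^2 - 3*h) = h*(h + 4)*(h^2 + 2*h - 3) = h*(h + 3)*(h + 4)*(h - 1)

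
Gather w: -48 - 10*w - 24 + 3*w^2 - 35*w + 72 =3*w^2 - 45*w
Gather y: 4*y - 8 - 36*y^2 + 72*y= -36*y^2 + 76*y - 8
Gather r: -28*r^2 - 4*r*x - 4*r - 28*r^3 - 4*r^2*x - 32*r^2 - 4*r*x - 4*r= -28*r^3 + r^2*(-4*x - 60) + r*(-8*x - 8)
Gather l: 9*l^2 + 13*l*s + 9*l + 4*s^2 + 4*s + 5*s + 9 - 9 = 9*l^2 + l*(13*s + 9) + 4*s^2 + 9*s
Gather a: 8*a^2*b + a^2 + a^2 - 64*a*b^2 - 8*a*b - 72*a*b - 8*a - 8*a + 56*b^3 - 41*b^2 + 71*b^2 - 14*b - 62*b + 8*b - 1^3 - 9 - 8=a^2*(8*b + 2) + a*(-64*b^2 - 80*b - 16) + 56*b^3 + 30*b^2 - 68*b - 18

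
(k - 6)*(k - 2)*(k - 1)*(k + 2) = k^4 - 7*k^3 + 2*k^2 + 28*k - 24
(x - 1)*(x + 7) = x^2 + 6*x - 7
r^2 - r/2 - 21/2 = (r - 7/2)*(r + 3)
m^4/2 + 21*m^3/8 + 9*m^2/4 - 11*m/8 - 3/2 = (m/2 + 1/2)*(m - 3/4)*(m + 1)*(m + 4)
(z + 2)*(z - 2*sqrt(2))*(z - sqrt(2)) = z^3 - 3*sqrt(2)*z^2 + 2*z^2 - 6*sqrt(2)*z + 4*z + 8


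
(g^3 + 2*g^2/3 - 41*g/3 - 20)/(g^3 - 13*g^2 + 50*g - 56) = (g^2 + 14*g/3 + 5)/(g^2 - 9*g + 14)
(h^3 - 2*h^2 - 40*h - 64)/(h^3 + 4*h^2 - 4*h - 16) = (h - 8)/(h - 2)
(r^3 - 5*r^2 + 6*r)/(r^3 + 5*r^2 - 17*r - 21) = r*(r - 2)/(r^2 + 8*r + 7)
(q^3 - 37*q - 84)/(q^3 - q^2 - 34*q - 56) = (q + 3)/(q + 2)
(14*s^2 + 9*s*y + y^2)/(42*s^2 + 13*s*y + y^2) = (2*s + y)/(6*s + y)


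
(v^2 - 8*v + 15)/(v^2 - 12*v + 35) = (v - 3)/(v - 7)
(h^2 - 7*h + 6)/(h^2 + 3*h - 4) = (h - 6)/(h + 4)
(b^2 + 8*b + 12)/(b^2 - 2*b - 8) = (b + 6)/(b - 4)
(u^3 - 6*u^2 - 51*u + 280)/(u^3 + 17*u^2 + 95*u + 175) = (u^2 - 13*u + 40)/(u^2 + 10*u + 25)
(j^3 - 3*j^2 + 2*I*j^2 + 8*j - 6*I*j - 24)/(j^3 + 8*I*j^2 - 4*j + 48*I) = (j - 3)/(j + 6*I)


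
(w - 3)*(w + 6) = w^2 + 3*w - 18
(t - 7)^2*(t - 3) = t^3 - 17*t^2 + 91*t - 147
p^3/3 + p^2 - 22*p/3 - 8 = (p/3 + 1/3)*(p - 4)*(p + 6)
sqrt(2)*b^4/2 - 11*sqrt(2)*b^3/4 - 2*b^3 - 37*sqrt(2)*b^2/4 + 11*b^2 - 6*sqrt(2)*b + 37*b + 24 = (b - 8)*(b + 3/2)*(b - 2*sqrt(2))*(sqrt(2)*b/2 + sqrt(2)/2)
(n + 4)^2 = n^2 + 8*n + 16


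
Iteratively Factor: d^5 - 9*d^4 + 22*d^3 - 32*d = (d)*(d^4 - 9*d^3 + 22*d^2 - 32) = d*(d + 1)*(d^3 - 10*d^2 + 32*d - 32) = d*(d - 2)*(d + 1)*(d^2 - 8*d + 16) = d*(d - 4)*(d - 2)*(d + 1)*(d - 4)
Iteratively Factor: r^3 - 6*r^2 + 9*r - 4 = (r - 4)*(r^2 - 2*r + 1) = (r - 4)*(r - 1)*(r - 1)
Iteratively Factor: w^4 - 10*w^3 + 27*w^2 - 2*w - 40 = (w - 4)*(w^3 - 6*w^2 + 3*w + 10) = (w - 4)*(w - 2)*(w^2 - 4*w - 5) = (w - 5)*(w - 4)*(w - 2)*(w + 1)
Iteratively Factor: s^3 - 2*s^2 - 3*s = (s + 1)*(s^2 - 3*s) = (s - 3)*(s + 1)*(s)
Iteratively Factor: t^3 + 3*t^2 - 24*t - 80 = (t + 4)*(t^2 - t - 20) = (t - 5)*(t + 4)*(t + 4)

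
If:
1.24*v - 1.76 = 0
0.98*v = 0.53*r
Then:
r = 2.62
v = 1.42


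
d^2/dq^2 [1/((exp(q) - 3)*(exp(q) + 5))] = (4*exp(3*q) + 6*exp(2*q) + 64*exp(q) + 30)*exp(q)/(exp(6*q) + 6*exp(5*q) - 33*exp(4*q) - 172*exp(3*q) + 495*exp(2*q) + 1350*exp(q) - 3375)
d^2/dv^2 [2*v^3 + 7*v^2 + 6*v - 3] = 12*v + 14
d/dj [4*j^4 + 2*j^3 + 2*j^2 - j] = 16*j^3 + 6*j^2 + 4*j - 1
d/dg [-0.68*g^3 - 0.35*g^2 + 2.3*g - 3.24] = -2.04*g^2 - 0.7*g + 2.3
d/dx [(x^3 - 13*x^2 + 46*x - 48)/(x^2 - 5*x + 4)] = (x^4 - 10*x^3 + 31*x^2 - 8*x - 56)/(x^4 - 10*x^3 + 33*x^2 - 40*x + 16)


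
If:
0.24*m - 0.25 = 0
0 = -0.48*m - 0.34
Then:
No Solution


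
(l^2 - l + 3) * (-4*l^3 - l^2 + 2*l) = -4*l^5 + 3*l^4 - 9*l^3 - 5*l^2 + 6*l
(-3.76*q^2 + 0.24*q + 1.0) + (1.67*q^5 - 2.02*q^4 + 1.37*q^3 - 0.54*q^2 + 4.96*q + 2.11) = 1.67*q^5 - 2.02*q^4 + 1.37*q^3 - 4.3*q^2 + 5.2*q + 3.11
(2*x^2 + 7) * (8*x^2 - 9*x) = 16*x^4 - 18*x^3 + 56*x^2 - 63*x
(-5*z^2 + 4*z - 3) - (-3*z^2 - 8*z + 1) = -2*z^2 + 12*z - 4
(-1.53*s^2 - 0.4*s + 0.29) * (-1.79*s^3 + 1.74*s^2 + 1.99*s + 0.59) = 2.7387*s^5 - 1.9462*s^4 - 4.2598*s^3 - 1.1941*s^2 + 0.3411*s + 0.1711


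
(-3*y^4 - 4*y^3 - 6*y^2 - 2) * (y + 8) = -3*y^5 - 28*y^4 - 38*y^3 - 48*y^2 - 2*y - 16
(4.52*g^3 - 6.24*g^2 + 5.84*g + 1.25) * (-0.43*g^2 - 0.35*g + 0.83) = -1.9436*g^5 + 1.1012*g^4 + 3.4244*g^3 - 7.7607*g^2 + 4.4097*g + 1.0375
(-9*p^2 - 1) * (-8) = 72*p^2 + 8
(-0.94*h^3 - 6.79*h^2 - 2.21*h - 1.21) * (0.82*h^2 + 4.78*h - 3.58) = -0.7708*h^5 - 10.061*h^4 - 30.9032*h^3 + 12.7522*h^2 + 2.128*h + 4.3318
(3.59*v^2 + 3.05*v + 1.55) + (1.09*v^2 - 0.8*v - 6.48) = 4.68*v^2 + 2.25*v - 4.93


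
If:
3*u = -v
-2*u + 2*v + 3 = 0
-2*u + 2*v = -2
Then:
No Solution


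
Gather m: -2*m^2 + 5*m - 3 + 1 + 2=-2*m^2 + 5*m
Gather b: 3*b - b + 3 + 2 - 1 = 2*b + 4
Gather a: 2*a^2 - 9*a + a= 2*a^2 - 8*a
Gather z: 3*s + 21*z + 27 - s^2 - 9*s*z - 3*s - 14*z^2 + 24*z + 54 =-s^2 - 14*z^2 + z*(45 - 9*s) + 81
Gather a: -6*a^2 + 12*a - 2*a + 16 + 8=-6*a^2 + 10*a + 24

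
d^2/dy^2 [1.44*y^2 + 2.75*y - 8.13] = 2.88000000000000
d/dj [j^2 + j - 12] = 2*j + 1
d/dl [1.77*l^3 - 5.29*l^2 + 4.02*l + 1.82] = 5.31*l^2 - 10.58*l + 4.02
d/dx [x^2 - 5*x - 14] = 2*x - 5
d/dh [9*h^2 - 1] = 18*h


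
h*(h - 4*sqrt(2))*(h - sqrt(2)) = h^3 - 5*sqrt(2)*h^2 + 8*h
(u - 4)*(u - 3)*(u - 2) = u^3 - 9*u^2 + 26*u - 24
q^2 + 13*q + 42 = (q + 6)*(q + 7)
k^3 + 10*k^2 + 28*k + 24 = (k + 2)^2*(k + 6)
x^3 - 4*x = x*(x - 2)*(x + 2)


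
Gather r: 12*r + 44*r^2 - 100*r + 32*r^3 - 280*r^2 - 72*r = 32*r^3 - 236*r^2 - 160*r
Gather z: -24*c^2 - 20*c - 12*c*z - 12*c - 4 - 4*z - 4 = -24*c^2 - 32*c + z*(-12*c - 4) - 8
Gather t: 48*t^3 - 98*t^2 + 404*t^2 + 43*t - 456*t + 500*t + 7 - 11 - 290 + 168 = 48*t^3 + 306*t^2 + 87*t - 126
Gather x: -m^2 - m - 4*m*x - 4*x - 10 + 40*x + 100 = -m^2 - m + x*(36 - 4*m) + 90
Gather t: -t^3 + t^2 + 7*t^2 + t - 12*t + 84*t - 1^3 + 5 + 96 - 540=-t^3 + 8*t^2 + 73*t - 440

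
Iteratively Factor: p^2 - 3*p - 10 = (p - 5)*(p + 2)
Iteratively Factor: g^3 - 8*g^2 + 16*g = (g - 4)*(g^2 - 4*g) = g*(g - 4)*(g - 4)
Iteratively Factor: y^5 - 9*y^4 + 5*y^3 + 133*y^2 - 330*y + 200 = (y + 4)*(y^4 - 13*y^3 + 57*y^2 - 95*y + 50) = (y - 5)*(y + 4)*(y^3 - 8*y^2 + 17*y - 10) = (y - 5)*(y - 2)*(y + 4)*(y^2 - 6*y + 5) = (y - 5)*(y - 2)*(y - 1)*(y + 4)*(y - 5)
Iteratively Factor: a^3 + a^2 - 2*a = (a - 1)*(a^2 + 2*a) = (a - 1)*(a + 2)*(a)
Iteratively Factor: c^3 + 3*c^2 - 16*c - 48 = (c + 4)*(c^2 - c - 12) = (c - 4)*(c + 4)*(c + 3)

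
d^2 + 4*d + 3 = (d + 1)*(d + 3)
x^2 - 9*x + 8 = (x - 8)*(x - 1)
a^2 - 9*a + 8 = (a - 8)*(a - 1)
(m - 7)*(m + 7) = m^2 - 49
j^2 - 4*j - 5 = (j - 5)*(j + 1)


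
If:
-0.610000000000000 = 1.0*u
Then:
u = -0.61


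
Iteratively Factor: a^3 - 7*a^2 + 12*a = (a - 3)*(a^2 - 4*a) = a*(a - 3)*(a - 4)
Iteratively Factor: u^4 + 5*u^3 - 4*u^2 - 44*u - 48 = (u + 4)*(u^3 + u^2 - 8*u - 12) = (u + 2)*(u + 4)*(u^2 - u - 6) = (u + 2)^2*(u + 4)*(u - 3)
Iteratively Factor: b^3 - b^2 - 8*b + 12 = (b - 2)*(b^2 + b - 6) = (b - 2)^2*(b + 3)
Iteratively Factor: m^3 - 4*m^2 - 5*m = (m)*(m^2 - 4*m - 5) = m*(m - 5)*(m + 1)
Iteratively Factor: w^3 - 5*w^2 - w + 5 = (w - 5)*(w^2 - 1) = (w - 5)*(w + 1)*(w - 1)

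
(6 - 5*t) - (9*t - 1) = 7 - 14*t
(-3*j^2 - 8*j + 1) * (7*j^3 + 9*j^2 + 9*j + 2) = -21*j^5 - 83*j^4 - 92*j^3 - 69*j^2 - 7*j + 2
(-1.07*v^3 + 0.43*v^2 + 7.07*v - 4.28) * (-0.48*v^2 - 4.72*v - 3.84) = 0.5136*v^5 + 4.844*v^4 - 1.3144*v^3 - 32.9672*v^2 - 6.9472*v + 16.4352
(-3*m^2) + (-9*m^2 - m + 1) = -12*m^2 - m + 1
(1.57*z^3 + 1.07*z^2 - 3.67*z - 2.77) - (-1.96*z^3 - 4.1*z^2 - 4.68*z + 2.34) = 3.53*z^3 + 5.17*z^2 + 1.01*z - 5.11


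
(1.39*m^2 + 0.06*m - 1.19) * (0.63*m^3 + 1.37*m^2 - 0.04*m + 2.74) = 0.8757*m^5 + 1.9421*m^4 - 0.7231*m^3 + 2.1759*m^2 + 0.212*m - 3.2606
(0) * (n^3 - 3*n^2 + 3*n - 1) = 0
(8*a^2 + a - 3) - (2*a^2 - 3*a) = 6*a^2 + 4*a - 3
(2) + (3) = 5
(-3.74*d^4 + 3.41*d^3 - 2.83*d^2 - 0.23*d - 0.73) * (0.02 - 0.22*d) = 0.8228*d^5 - 0.825*d^4 + 0.6908*d^3 - 0.00600000000000001*d^2 + 0.156*d - 0.0146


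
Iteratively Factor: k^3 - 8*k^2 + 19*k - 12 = (k - 1)*(k^2 - 7*k + 12) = (k - 3)*(k - 1)*(k - 4)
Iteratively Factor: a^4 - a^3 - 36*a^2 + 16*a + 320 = (a - 4)*(a^3 + 3*a^2 - 24*a - 80) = (a - 4)*(a + 4)*(a^2 - a - 20) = (a - 5)*(a - 4)*(a + 4)*(a + 4)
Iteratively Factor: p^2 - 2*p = (p - 2)*(p)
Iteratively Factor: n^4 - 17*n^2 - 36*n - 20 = (n + 2)*(n^3 - 2*n^2 - 13*n - 10) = (n - 5)*(n + 2)*(n^2 + 3*n + 2) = (n - 5)*(n + 1)*(n + 2)*(n + 2)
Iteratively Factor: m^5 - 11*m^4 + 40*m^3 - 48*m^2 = (m)*(m^4 - 11*m^3 + 40*m^2 - 48*m) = m*(m - 3)*(m^3 - 8*m^2 + 16*m) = m*(m - 4)*(m - 3)*(m^2 - 4*m) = m^2*(m - 4)*(m - 3)*(m - 4)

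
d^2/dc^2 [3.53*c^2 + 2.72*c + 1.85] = 7.06000000000000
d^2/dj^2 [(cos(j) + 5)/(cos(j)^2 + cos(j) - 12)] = (-9*(1 - cos(2*j))^2*cos(j) - 19*(1 - cos(2*j))^2 - 661*cos(j) - 530*cos(2*j) - 93*cos(3*j) + 2*cos(5*j) + 162)/(4*(cos(j) - 3)^3*(cos(j) + 4)^3)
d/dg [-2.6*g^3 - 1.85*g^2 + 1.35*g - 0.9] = -7.8*g^2 - 3.7*g + 1.35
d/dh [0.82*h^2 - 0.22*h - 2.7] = 1.64*h - 0.22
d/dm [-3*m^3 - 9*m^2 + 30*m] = -9*m^2 - 18*m + 30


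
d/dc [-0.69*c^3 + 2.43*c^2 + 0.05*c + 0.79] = -2.07*c^2 + 4.86*c + 0.05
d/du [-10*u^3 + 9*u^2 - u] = -30*u^2 + 18*u - 1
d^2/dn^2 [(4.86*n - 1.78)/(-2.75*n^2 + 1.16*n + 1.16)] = ((4.86*n - 1.78)*(5.5*n - 1.16)*(11.0*n - 2.32) + (80.19*n - 21.0652)*(-2.75*n^2 + 1.16*n + 1.16))/(-2.75*n^2 + 1.16*n + 1.16)^3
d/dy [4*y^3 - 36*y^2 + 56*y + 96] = 12*y^2 - 72*y + 56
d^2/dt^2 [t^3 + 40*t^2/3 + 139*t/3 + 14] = 6*t + 80/3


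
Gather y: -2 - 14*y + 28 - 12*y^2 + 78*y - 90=-12*y^2 + 64*y - 64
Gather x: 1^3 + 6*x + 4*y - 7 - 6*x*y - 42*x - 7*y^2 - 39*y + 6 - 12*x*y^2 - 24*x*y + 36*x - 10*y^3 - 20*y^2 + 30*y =x*(-12*y^2 - 30*y) - 10*y^3 - 27*y^2 - 5*y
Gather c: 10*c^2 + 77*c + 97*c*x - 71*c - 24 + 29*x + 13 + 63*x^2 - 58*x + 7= 10*c^2 + c*(97*x + 6) + 63*x^2 - 29*x - 4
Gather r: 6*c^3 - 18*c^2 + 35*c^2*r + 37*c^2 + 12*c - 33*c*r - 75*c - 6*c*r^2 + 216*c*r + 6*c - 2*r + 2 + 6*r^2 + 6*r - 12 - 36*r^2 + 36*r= 6*c^3 + 19*c^2 - 57*c + r^2*(-6*c - 30) + r*(35*c^2 + 183*c + 40) - 10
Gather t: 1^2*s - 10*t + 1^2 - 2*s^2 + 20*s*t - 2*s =-2*s^2 - s + t*(20*s - 10) + 1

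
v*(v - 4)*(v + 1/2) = v^3 - 7*v^2/2 - 2*v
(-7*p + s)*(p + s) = -7*p^2 - 6*p*s + s^2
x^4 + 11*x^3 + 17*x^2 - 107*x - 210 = (x - 3)*(x + 2)*(x + 5)*(x + 7)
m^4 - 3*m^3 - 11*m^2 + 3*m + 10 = (m - 5)*(m - 1)*(m + 1)*(m + 2)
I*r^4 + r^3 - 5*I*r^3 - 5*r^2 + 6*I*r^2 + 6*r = r*(r - 3)*(r - 2)*(I*r + 1)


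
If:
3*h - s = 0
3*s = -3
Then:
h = -1/3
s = -1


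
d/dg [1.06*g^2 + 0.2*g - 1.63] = 2.12*g + 0.2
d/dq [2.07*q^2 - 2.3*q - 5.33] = 4.14*q - 2.3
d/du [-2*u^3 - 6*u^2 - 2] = 6*u*(-u - 2)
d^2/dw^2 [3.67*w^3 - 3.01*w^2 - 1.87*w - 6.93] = 22.02*w - 6.02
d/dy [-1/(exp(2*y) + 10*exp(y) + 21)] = 2*(exp(y) + 5)*exp(y)/(exp(2*y) + 10*exp(y) + 21)^2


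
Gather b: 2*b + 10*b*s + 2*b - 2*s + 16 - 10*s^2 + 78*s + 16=b*(10*s + 4) - 10*s^2 + 76*s + 32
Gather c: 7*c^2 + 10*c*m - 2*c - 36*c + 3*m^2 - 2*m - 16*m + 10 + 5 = 7*c^2 + c*(10*m - 38) + 3*m^2 - 18*m + 15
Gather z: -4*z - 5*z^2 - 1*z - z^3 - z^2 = -z^3 - 6*z^2 - 5*z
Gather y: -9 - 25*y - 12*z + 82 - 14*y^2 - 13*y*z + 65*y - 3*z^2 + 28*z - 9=-14*y^2 + y*(40 - 13*z) - 3*z^2 + 16*z + 64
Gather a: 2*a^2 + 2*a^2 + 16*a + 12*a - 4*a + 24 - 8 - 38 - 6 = 4*a^2 + 24*a - 28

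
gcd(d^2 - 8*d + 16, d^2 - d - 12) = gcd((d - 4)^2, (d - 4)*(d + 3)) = d - 4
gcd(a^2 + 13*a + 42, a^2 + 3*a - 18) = a + 6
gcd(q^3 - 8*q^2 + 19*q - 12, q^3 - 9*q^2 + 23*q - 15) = q^2 - 4*q + 3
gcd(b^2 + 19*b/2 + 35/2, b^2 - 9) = 1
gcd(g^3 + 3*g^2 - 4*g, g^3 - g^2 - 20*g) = g^2 + 4*g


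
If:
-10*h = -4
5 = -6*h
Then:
No Solution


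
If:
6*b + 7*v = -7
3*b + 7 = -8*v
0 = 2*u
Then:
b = -7/27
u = 0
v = -7/9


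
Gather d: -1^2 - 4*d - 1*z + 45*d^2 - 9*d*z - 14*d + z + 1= 45*d^2 + d*(-9*z - 18)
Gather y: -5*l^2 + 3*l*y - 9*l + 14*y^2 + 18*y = -5*l^2 - 9*l + 14*y^2 + y*(3*l + 18)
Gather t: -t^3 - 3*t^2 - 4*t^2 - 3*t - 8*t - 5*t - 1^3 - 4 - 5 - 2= -t^3 - 7*t^2 - 16*t - 12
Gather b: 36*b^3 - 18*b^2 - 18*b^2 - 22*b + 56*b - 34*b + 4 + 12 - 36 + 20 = 36*b^3 - 36*b^2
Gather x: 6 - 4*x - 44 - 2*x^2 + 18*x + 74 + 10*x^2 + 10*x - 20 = 8*x^2 + 24*x + 16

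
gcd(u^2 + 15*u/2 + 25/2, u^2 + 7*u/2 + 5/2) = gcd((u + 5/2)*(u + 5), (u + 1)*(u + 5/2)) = u + 5/2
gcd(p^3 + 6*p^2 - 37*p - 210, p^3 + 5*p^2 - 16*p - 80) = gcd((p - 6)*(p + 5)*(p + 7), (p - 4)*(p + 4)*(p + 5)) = p + 5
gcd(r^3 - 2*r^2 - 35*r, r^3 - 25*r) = r^2 + 5*r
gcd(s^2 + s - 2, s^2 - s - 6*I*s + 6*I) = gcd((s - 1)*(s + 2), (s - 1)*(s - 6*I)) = s - 1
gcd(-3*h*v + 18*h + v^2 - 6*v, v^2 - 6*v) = v - 6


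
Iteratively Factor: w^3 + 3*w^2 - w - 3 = (w + 1)*(w^2 + 2*w - 3) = (w + 1)*(w + 3)*(w - 1)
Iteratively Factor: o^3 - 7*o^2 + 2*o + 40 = (o - 4)*(o^2 - 3*o - 10) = (o - 4)*(o + 2)*(o - 5)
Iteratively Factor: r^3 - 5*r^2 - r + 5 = (r + 1)*(r^2 - 6*r + 5) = (r - 5)*(r + 1)*(r - 1)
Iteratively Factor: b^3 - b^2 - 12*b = (b - 4)*(b^2 + 3*b) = (b - 4)*(b + 3)*(b)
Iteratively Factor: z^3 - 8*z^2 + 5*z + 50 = (z - 5)*(z^2 - 3*z - 10) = (z - 5)^2*(z + 2)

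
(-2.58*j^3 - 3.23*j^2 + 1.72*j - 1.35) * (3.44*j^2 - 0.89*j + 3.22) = -8.8752*j^5 - 8.815*j^4 + 0.483899999999998*j^3 - 16.5754*j^2 + 6.7399*j - 4.347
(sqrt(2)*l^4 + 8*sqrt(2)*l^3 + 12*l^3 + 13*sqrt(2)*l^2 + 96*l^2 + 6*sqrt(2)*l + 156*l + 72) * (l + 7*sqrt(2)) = sqrt(2)*l^5 + 8*sqrt(2)*l^4 + 26*l^4 + 97*sqrt(2)*l^3 + 208*l^3 + 338*l^2 + 678*sqrt(2)*l^2 + 156*l + 1092*sqrt(2)*l + 504*sqrt(2)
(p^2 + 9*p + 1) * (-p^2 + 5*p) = -p^4 - 4*p^3 + 44*p^2 + 5*p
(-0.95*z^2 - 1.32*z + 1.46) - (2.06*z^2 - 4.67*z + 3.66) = -3.01*z^2 + 3.35*z - 2.2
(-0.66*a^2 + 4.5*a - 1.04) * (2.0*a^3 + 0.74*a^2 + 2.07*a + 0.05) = -1.32*a^5 + 8.5116*a^4 - 0.1162*a^3 + 8.5124*a^2 - 1.9278*a - 0.052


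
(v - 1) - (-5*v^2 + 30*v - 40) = 5*v^2 - 29*v + 39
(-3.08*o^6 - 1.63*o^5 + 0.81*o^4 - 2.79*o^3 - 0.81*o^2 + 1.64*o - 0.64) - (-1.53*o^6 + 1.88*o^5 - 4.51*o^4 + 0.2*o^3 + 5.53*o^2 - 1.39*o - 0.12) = -1.55*o^6 - 3.51*o^5 + 5.32*o^4 - 2.99*o^3 - 6.34*o^2 + 3.03*o - 0.52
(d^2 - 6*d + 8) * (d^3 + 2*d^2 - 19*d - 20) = d^5 - 4*d^4 - 23*d^3 + 110*d^2 - 32*d - 160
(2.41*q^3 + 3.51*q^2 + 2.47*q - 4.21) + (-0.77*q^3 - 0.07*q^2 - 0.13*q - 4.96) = 1.64*q^3 + 3.44*q^2 + 2.34*q - 9.17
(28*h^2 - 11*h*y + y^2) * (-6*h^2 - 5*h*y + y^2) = -168*h^4 - 74*h^3*y + 77*h^2*y^2 - 16*h*y^3 + y^4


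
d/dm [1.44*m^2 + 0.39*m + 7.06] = 2.88*m + 0.39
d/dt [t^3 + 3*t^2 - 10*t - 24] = 3*t^2 + 6*t - 10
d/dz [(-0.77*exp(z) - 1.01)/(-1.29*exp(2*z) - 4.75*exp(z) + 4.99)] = (-(0.77*exp(z) + 1.01)*(2.58*exp(z) + 4.75) + 0.9933*exp(2*z) + 3.6575*exp(z) - 3.8423)*exp(z)/(1.29*exp(2*z) + 4.75*exp(z) - 4.99)^2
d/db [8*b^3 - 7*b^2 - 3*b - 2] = 24*b^2 - 14*b - 3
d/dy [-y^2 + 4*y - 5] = 4 - 2*y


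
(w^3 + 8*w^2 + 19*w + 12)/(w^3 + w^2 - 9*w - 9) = (w + 4)/(w - 3)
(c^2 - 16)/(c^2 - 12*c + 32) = (c + 4)/(c - 8)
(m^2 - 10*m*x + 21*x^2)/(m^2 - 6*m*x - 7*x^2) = (m - 3*x)/(m + x)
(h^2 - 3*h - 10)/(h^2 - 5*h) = (h + 2)/h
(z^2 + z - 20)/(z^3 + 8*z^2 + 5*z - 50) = (z - 4)/(z^2 + 3*z - 10)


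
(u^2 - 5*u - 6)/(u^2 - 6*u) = (u + 1)/u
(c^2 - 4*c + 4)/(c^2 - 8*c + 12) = (c - 2)/(c - 6)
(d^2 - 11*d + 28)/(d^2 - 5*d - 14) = (d - 4)/(d + 2)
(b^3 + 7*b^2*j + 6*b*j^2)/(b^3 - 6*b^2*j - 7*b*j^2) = (b + 6*j)/(b - 7*j)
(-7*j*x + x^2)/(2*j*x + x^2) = (-7*j + x)/(2*j + x)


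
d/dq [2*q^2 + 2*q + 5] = 4*q + 2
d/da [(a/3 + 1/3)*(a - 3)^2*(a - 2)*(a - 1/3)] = 5*a^4/3 - 88*a^3/9 + 46*a^2/3 - 8*a/9 - 19/3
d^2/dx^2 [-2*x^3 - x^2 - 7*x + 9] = -12*x - 2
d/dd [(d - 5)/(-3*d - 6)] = -7/(3*(d + 2)^2)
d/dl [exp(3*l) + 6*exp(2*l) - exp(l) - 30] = (3*exp(2*l) + 12*exp(l) - 1)*exp(l)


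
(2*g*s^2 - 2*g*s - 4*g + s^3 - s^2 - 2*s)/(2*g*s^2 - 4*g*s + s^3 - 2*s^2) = (s + 1)/s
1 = 1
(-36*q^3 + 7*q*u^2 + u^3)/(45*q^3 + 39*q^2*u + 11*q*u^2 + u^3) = (-12*q^2 + 4*q*u + u^2)/(15*q^2 + 8*q*u + u^2)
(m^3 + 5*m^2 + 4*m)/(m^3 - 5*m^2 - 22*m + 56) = m*(m + 1)/(m^2 - 9*m + 14)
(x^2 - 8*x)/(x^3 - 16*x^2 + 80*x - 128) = x/(x^2 - 8*x + 16)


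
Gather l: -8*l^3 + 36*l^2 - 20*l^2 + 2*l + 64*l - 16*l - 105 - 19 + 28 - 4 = -8*l^3 + 16*l^2 + 50*l - 100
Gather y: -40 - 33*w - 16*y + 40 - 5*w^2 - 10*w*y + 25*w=-5*w^2 - 8*w + y*(-10*w - 16)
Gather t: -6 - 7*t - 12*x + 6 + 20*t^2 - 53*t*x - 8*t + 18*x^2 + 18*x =20*t^2 + t*(-53*x - 15) + 18*x^2 + 6*x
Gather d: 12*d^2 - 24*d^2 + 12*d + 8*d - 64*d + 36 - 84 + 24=-12*d^2 - 44*d - 24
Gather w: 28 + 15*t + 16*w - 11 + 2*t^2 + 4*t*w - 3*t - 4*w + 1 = 2*t^2 + 12*t + w*(4*t + 12) + 18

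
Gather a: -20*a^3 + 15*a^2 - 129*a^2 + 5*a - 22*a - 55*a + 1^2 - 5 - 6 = -20*a^3 - 114*a^2 - 72*a - 10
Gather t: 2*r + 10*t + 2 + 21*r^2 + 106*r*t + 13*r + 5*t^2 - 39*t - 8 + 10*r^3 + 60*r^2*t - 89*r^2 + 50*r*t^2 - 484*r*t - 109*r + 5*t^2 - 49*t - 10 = 10*r^3 - 68*r^2 - 94*r + t^2*(50*r + 10) + t*(60*r^2 - 378*r - 78) - 16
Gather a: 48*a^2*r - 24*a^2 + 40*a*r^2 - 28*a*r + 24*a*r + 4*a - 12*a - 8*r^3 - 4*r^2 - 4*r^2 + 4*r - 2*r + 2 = a^2*(48*r - 24) + a*(40*r^2 - 4*r - 8) - 8*r^3 - 8*r^2 + 2*r + 2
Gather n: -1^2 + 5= 4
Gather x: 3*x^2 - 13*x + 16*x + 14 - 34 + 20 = 3*x^2 + 3*x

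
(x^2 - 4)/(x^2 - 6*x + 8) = (x + 2)/(x - 4)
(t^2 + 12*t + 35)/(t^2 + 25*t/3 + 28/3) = 3*(t + 5)/(3*t + 4)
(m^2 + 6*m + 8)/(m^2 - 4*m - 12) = (m + 4)/(m - 6)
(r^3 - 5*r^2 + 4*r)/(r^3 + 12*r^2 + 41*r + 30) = r*(r^2 - 5*r + 4)/(r^3 + 12*r^2 + 41*r + 30)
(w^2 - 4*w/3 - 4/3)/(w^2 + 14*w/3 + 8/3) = (w - 2)/(w + 4)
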